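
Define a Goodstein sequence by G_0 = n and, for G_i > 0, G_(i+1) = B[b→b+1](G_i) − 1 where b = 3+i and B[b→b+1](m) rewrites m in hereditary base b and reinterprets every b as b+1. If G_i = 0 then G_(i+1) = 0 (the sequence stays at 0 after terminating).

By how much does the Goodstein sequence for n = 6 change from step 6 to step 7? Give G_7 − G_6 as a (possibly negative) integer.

-1

(0) 6|_3 = 2·3 ↦ 2·4|_4 = 8 ⇒ 7
(1) 7|_4 = 4 + 3 ↦ 5 + 3|_5 = 8 ⇒ 7
(2) 7|_5 = 5 + 2 ↦ 6 + 2|_6 = 8 ⇒ 7
(3) 7|_6 = 6 + 1 ↦ 7 + 1|_7 = 8 ⇒ 7
(4) 7|_7 = 7 ↦ 8|_8 = 8 ⇒ 7
(5) 7|_8 = 7 ↦ 7|_9 = 7 ⇒ 6
(6) 6|_9 = 6 ↦ 6|_10 = 6 ⇒ 5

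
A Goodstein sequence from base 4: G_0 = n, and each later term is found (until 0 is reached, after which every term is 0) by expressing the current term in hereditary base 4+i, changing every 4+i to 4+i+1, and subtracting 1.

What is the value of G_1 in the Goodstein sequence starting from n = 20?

base 4: 20 = 4^2 + 4; at 5: 5^2 + 5 = 30; next = 29
base 5: 29 = 5^2 + 4; at 6: 6^2 + 4 = 40; next = 39

29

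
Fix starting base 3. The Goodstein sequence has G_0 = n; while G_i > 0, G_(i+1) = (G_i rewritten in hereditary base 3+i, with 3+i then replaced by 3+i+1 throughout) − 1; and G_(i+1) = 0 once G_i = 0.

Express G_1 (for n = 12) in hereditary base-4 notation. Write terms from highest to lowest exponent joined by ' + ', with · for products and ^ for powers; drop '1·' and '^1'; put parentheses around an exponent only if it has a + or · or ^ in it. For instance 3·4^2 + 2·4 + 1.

12 —HB3→ 3^2 + 3 —bump→ 4^2 + 4 = 20 —(−1)→ 19
19 —HB4→ 4^2 + 3 —bump→ 5^2 + 3 = 28 —(−1)→ 27

4^2 + 3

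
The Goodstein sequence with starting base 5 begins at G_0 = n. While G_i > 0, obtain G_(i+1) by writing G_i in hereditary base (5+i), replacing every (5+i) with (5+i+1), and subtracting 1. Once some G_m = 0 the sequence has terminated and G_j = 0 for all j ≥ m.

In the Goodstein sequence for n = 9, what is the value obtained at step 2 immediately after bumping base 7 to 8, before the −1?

G_0=9  [base 5] 5 + 4  →[5↦6]→  6 + 4 = 10  −1 ⇒ G_1=9
G_1=9  [base 6] 6 + 3  →[6↦7]→  7 + 3 = 10  −1 ⇒ G_2=9

10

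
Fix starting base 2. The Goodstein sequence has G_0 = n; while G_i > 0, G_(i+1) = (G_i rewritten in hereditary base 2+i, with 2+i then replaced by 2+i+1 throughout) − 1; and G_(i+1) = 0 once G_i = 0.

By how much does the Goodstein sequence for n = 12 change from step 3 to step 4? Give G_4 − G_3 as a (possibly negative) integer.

264334

i=0: 12 = 2^(2 + 1) + 2^2 (b=2); 2→3: 3^(3 + 1) + 3^3 = 108; 108−1 = 107
i=1: 107 = 3^(3 + 1) + 2·3^2 + 2·3 + 2 (b=3); 3→4: 4^(4 + 1) + 2·4^2 + 2·4 + 2 = 1066; 1066−1 = 1065
i=2: 1065 = 4^(4 + 1) + 2·4^2 + 2·4 + 1 (b=4); 4→5: 5^(5 + 1) + 2·5^2 + 2·5 + 1 = 15686; 15686−1 = 15685
i=3: 15685 = 5^(5 + 1) + 2·5^2 + 2·5 (b=5); 5→6: 6^(6 + 1) + 2·6^2 + 2·6 = 280020; 280020−1 = 280019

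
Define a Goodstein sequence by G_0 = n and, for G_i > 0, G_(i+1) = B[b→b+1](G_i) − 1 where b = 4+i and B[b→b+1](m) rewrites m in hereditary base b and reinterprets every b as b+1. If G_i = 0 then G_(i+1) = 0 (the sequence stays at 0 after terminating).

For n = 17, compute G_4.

43

i=0: 17 = 4^2 + 1 (b=4); 4→5: 5^2 + 1 = 26; 26−1 = 25
i=1: 25 = 5^2 (b=5); 5→6: 6^2 = 36; 36−1 = 35
i=2: 35 = 5·6 + 5 (b=6); 6→7: 5·7 + 5 = 40; 40−1 = 39
i=3: 39 = 5·7 + 4 (b=7); 7→8: 5·8 + 4 = 44; 44−1 = 43
i=4: 43 = 5·8 + 3 (b=8); 8→9: 5·9 + 3 = 48; 48−1 = 47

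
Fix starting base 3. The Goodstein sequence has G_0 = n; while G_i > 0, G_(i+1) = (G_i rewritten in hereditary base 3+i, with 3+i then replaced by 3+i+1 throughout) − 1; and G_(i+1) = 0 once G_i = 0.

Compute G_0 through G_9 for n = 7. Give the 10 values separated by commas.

7, 8, 9, 9, 9, 9, 9, 9, 8, 7

(0) 7|_3 = 2·3 + 1 ↦ 2·4 + 1|_4 = 9 ⇒ 8
(1) 8|_4 = 2·4 ↦ 2·5|_5 = 10 ⇒ 9
(2) 9|_5 = 5 + 4 ↦ 6 + 4|_6 = 10 ⇒ 9
(3) 9|_6 = 6 + 3 ↦ 7 + 3|_7 = 10 ⇒ 9
(4) 9|_7 = 7 + 2 ↦ 8 + 2|_8 = 10 ⇒ 9
(5) 9|_8 = 8 + 1 ↦ 9 + 1|_9 = 10 ⇒ 9
(6) 9|_9 = 9 ↦ 10|_10 = 10 ⇒ 9
(7) 9|_10 = 9 ↦ 9|_11 = 9 ⇒ 8
(8) 8|_11 = 8 ↦ 8|_12 = 8 ⇒ 7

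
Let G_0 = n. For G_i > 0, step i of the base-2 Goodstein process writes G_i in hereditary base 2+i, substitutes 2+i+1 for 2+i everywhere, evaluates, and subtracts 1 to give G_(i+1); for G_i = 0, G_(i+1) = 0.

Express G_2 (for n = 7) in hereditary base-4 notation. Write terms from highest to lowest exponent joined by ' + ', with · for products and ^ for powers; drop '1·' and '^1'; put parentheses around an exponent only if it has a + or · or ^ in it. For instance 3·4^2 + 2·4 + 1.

base 2: 7 = 2^2 + 2 + 1; at 3: 3^3 + 3 + 1 = 31; next = 30
base 3: 30 = 3^3 + 3; at 4: 4^4 + 4 = 260; next = 259

4^4 + 3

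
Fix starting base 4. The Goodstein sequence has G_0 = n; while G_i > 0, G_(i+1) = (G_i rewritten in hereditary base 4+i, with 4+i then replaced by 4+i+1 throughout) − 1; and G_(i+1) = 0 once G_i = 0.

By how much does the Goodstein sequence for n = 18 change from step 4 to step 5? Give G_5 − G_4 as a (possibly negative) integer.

i=0: 18 = 4^2 + 2 (b=4); 4→5: 5^2 + 2 = 27; 27−1 = 26
i=1: 26 = 5^2 + 1 (b=5); 5→6: 6^2 + 1 = 37; 37−1 = 36
i=2: 36 = 6^2 (b=6); 6→7: 7^2 = 49; 49−1 = 48
i=3: 48 = 6·7 + 6 (b=7); 7→8: 6·8 + 6 = 54; 54−1 = 53
i=4: 53 = 6·8 + 5 (b=8); 8→9: 6·9 + 5 = 59; 59−1 = 58

5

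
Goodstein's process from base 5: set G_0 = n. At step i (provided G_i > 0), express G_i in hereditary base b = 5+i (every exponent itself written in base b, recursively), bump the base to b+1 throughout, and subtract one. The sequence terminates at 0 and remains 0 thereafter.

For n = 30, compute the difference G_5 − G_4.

G_0=30  [base 5] 5^2 + 5  →[5↦6]→  6^2 + 6 = 42  −1 ⇒ G_1=41
G_1=41  [base 6] 6^2 + 5  →[6↦7]→  7^2 + 5 = 54  −1 ⇒ G_2=53
G_2=53  [base 7] 7^2 + 4  →[7↦8]→  8^2 + 4 = 68  −1 ⇒ G_3=67
G_3=67  [base 8] 8^2 + 3  →[8↦9]→  9^2 + 3 = 84  −1 ⇒ G_4=83
G_4=83  [base 9] 9^2 + 2  →[9↦10]→  10^2 + 2 = 102  −1 ⇒ G_5=101

18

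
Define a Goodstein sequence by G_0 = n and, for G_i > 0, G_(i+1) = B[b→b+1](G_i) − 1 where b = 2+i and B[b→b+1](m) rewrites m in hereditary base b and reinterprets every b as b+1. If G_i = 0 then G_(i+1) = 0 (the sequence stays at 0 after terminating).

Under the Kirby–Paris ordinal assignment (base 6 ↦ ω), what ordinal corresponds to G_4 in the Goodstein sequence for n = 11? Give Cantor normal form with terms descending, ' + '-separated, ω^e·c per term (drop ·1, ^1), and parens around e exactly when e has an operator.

ω^(ω + 1) + 1

11 —HB2→ 2^(2 + 1) + 2 + 1 —bump→ 3^(3 + 1) + 3 + 1 = 85 —(−1)→ 84
84 —HB3→ 3^(3 + 1) + 3 —bump→ 4^(4 + 1) + 4 = 1028 —(−1)→ 1027
1027 —HB4→ 4^(4 + 1) + 3 —bump→ 5^(5 + 1) + 3 = 15628 —(−1)→ 15627
15627 —HB5→ 5^(5 + 1) + 2 —bump→ 6^(6 + 1) + 2 = 279938 —(−1)→ 279937
279937 —HB6→ 6^(6 + 1) + 1 —bump→ 7^(7 + 1) + 1 = 5764802 —(−1)→ 5764801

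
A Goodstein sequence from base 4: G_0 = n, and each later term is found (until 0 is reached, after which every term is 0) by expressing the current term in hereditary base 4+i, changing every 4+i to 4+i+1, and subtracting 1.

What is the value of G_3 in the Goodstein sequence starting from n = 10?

13

step 0: 10 = 2·4 + 2; sub 5 for 4: 2·5 + 2; = 12; G_1 = 12−1 = 11
step 1: 11 = 2·5 + 1; sub 6 for 5: 2·6 + 1; = 13; G_2 = 13−1 = 12
step 2: 12 = 2·6; sub 7 for 6: 2·7; = 14; G_3 = 14−1 = 13
step 3: 13 = 7 + 6; sub 8 for 7: 8 + 6; = 14; G_4 = 14−1 = 13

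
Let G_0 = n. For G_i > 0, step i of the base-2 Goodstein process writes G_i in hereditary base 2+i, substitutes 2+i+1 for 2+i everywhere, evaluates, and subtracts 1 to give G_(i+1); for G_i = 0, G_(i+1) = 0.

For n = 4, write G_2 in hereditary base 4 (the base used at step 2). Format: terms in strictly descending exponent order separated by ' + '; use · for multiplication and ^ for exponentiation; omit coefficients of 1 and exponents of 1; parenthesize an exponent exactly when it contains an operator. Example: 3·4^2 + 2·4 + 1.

base 2: 4 = 2^2; at 3: 3^3 = 27; next = 26
base 3: 26 = 2·3^2 + 2·3 + 2; at 4: 2·4^2 + 2·4 + 2 = 42; next = 41
base 4: 41 = 2·4^2 + 2·4 + 1; at 5: 2·5^2 + 2·5 + 1 = 61; next = 60

2·4^2 + 2·4 + 1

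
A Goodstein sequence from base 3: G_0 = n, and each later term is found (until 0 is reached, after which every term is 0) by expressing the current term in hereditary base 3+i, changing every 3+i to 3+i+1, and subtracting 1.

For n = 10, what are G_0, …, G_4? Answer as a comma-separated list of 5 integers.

10, 16, 24, 27, 30

i=0: 10 = 3^2 + 1 (b=3); 3→4: 4^2 + 1 = 17; 17−1 = 16
i=1: 16 = 4^2 (b=4); 4→5: 5^2 = 25; 25−1 = 24
i=2: 24 = 4·5 + 4 (b=5); 5→6: 4·6 + 4 = 28; 28−1 = 27
i=3: 27 = 4·6 + 3 (b=6); 6→7: 4·7 + 3 = 31; 31−1 = 30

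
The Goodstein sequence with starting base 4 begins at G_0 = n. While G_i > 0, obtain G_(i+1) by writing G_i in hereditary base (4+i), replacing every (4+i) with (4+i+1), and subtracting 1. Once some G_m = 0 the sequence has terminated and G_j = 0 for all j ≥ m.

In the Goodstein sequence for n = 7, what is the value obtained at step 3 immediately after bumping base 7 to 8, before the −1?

[0] 7 ≡ 4 + 3 (base 4). Lift 5: 8. −1: 7.
[1] 7 ≡ 5 + 2 (base 5). Lift 6: 8. −1: 7.
[2] 7 ≡ 6 + 1 (base 6). Lift 7: 8. −1: 7.
[3] 7 ≡ 7 (base 7). Lift 8: 8. −1: 7.

8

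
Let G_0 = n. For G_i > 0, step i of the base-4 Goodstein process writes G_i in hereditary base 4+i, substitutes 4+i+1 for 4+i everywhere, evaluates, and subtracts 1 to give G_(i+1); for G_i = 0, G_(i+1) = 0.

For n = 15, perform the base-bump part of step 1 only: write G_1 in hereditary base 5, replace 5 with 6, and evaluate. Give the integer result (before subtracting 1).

i=0: 15 = 3·4 + 3 (b=4); 4→5: 3·5 + 3 = 18; 18−1 = 17
i=1: 17 = 3·5 + 2 (b=5); 5→6: 3·6 + 2 = 20; 20−1 = 19

20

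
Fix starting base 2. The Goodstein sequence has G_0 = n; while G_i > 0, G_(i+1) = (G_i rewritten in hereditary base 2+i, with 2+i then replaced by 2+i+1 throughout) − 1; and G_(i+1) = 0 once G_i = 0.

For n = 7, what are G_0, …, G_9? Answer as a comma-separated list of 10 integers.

7, 30, 259, 3127, 46657, 823543, 16777215, 37665879, 77777775, 150051213

[0] 7 ≡ 2^2 + 2 + 1 (base 2). Lift 3: 31. −1: 30.
[1] 30 ≡ 3^3 + 3 (base 3). Lift 4: 260. −1: 259.
[2] 259 ≡ 4^4 + 3 (base 4). Lift 5: 3128. −1: 3127.
[3] 3127 ≡ 5^5 + 2 (base 5). Lift 6: 46658. −1: 46657.
[4] 46657 ≡ 6^6 + 1 (base 6). Lift 7: 823544. −1: 823543.
[5] 823543 ≡ 7^7 (base 7). Lift 8: 16777216. −1: 16777215.
[6] 16777215 ≡ 7·8^7 + 7·8^6 + 7·8^5 + 7·8^4 + 7·8^3 + 7·8^2 + 7·8 + 7 (base 8). Lift 9: 37665880. −1: 37665879.
[7] 37665879 ≡ 7·9^7 + 7·9^6 + 7·9^5 + 7·9^4 + 7·9^3 + 7·9^2 + 7·9 + 6 (base 9). Lift 10: 77777776. −1: 77777775.
[8] 77777775 ≡ 7·10^7 + 7·10^6 + 7·10^5 + 7·10^4 + 7·10^3 + 7·10^2 + 7·10 + 5 (base 10). Lift 11: 150051214. −1: 150051213.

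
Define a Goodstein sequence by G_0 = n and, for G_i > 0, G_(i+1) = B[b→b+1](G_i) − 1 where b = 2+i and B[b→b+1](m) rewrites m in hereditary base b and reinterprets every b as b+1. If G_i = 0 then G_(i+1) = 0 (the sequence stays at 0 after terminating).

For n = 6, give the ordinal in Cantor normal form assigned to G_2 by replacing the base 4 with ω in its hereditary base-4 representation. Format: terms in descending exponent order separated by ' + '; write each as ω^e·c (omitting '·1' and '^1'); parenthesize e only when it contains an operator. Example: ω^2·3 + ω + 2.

(0) 6|_2 = 2^2 + 2 ↦ 3^3 + 3|_3 = 30 ⇒ 29
(1) 29|_3 = 3^3 + 2 ↦ 4^4 + 2|_4 = 258 ⇒ 257
(2) 257|_4 = 4^4 + 1 ↦ 5^5 + 1|_5 = 3126 ⇒ 3125

ω^ω + 1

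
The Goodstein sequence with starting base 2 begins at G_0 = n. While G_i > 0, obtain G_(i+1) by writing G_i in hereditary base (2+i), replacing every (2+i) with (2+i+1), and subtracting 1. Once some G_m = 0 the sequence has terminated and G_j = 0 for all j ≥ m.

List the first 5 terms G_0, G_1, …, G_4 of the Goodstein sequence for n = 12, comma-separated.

(0) 12|_2 = 2^(2 + 1) + 2^2 ↦ 3^(3 + 1) + 3^3|_3 = 108 ⇒ 107
(1) 107|_3 = 3^(3 + 1) + 2·3^2 + 2·3 + 2 ↦ 4^(4 + 1) + 2·4^2 + 2·4 + 2|_4 = 1066 ⇒ 1065
(2) 1065|_4 = 4^(4 + 1) + 2·4^2 + 2·4 + 1 ↦ 5^(5 + 1) + 2·5^2 + 2·5 + 1|_5 = 15686 ⇒ 15685
(3) 15685|_5 = 5^(5 + 1) + 2·5^2 + 2·5 ↦ 6^(6 + 1) + 2·6^2 + 2·6|_6 = 280020 ⇒ 280019

12, 107, 1065, 15685, 280019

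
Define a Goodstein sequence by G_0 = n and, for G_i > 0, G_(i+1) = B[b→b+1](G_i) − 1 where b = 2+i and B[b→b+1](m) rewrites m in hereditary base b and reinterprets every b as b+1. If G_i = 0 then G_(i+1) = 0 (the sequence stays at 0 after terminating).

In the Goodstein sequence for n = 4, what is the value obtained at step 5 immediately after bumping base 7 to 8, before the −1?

140

(0) 4|_2 = 2^2 ↦ 3^3|_3 = 27 ⇒ 26
(1) 26|_3 = 2·3^2 + 2·3 + 2 ↦ 2·4^2 + 2·4 + 2|_4 = 42 ⇒ 41
(2) 41|_4 = 2·4^2 + 2·4 + 1 ↦ 2·5^2 + 2·5 + 1|_5 = 61 ⇒ 60
(3) 60|_5 = 2·5^2 + 2·5 ↦ 2·6^2 + 2·6|_6 = 84 ⇒ 83
(4) 83|_6 = 2·6^2 + 6 + 5 ↦ 2·7^2 + 7 + 5|_7 = 110 ⇒ 109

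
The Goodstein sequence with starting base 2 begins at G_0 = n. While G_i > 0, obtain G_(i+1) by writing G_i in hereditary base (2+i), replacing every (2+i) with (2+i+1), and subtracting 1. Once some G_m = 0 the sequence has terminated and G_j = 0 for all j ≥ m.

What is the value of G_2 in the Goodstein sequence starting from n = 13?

G_0=13  [base 2] 2^(2 + 1) + 2^2 + 1  →[2↦3]→  3^(3 + 1) + 3^3 + 1 = 109  −1 ⇒ G_1=108
G_1=108  [base 3] 3^(3 + 1) + 3^3  →[3↦4]→  4^(4 + 1) + 4^4 = 1280  −1 ⇒ G_2=1279

1279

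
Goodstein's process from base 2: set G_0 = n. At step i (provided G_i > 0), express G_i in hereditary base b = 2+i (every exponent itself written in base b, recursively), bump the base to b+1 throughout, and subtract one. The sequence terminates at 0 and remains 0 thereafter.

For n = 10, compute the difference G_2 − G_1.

10 —HB2→ 2^(2 + 1) + 2 —bump→ 3^(3 + 1) + 3 = 84 —(−1)→ 83
83 —HB3→ 3^(3 + 1) + 2 —bump→ 4^(4 + 1) + 2 = 1026 —(−1)→ 1025

942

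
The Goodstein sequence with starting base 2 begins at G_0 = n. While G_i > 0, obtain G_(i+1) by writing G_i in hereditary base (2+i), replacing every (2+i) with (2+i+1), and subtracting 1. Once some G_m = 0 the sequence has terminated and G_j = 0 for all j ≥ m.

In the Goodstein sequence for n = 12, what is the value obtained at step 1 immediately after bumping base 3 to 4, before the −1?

G_0=12  [base 2] 2^(2 + 1) + 2^2  →[2↦3]→  3^(3 + 1) + 3^3 = 108  −1 ⇒ G_1=107
G_1=107  [base 3] 3^(3 + 1) + 2·3^2 + 2·3 + 2  →[3↦4]→  4^(4 + 1) + 2·4^2 + 2·4 + 2 = 1066  −1 ⇒ G_2=1065

1066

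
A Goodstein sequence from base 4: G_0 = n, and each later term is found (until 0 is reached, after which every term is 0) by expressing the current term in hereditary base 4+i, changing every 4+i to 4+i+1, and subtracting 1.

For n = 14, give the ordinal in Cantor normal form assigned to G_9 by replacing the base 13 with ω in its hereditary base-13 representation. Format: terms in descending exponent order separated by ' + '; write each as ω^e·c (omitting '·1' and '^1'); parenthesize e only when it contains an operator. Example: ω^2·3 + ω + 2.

ω·2

G_0 = 14. HB_4(14) = 3·4 + 2. Bump = 17. G_1 = 16.
G_1 = 16. HB_5(16) = 3·5 + 1. Bump = 19. G_2 = 18.
G_2 = 18. HB_6(18) = 3·6. Bump = 21. G_3 = 20.
G_3 = 20. HB_7(20) = 2·7 + 6. Bump = 22. G_4 = 21.
G_4 = 21. HB_8(21) = 2·8 + 5. Bump = 23. G_5 = 22.
G_5 = 22. HB_9(22) = 2·9 + 4. Bump = 24. G_6 = 23.
G_6 = 23. HB_10(23) = 2·10 + 3. Bump = 25. G_7 = 24.
G_7 = 24. HB_11(24) = 2·11 + 2. Bump = 26. G_8 = 25.
G_8 = 25. HB_12(25) = 2·12 + 1. Bump = 27. G_9 = 26.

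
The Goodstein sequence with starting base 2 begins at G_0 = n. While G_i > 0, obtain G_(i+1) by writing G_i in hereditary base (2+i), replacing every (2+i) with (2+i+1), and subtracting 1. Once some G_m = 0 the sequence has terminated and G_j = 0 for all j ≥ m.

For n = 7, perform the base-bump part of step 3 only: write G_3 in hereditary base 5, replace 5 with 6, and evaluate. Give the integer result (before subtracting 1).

46658

i=0: 7 = 2^2 + 2 + 1 (b=2); 2→3: 3^3 + 3 + 1 = 31; 31−1 = 30
i=1: 30 = 3^3 + 3 (b=3); 3→4: 4^4 + 4 = 260; 260−1 = 259
i=2: 259 = 4^4 + 3 (b=4); 4→5: 5^5 + 3 = 3128; 3128−1 = 3127
i=3: 3127 = 5^5 + 2 (b=5); 5→6: 6^6 + 2 = 46658; 46658−1 = 46657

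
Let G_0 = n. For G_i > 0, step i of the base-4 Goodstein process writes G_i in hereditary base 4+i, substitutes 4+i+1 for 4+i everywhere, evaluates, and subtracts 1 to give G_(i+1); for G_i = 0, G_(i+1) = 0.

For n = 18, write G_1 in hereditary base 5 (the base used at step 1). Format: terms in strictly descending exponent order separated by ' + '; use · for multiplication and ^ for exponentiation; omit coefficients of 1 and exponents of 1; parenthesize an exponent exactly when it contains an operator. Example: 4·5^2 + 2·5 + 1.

base 4: 18 = 4^2 + 2; at 5: 5^2 + 2 = 27; next = 26
base 5: 26 = 5^2 + 1; at 6: 6^2 + 1 = 37; next = 36

5^2 + 1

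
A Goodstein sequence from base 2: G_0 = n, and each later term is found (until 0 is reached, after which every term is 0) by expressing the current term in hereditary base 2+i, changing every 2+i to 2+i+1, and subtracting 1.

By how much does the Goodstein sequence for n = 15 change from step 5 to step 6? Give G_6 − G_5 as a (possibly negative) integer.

144406599

i=0: 15 = 2^(2 + 1) + 2^2 + 2 + 1 (b=2); 2→3: 3^(3 + 1) + 3^3 + 3 + 1 = 112; 112−1 = 111
i=1: 111 = 3^(3 + 1) + 3^3 + 3 (b=3); 3→4: 4^(4 + 1) + 4^4 + 4 = 1284; 1284−1 = 1283
i=2: 1283 = 4^(4 + 1) + 4^4 + 3 (b=4); 4→5: 5^(5 + 1) + 5^5 + 3 = 18753; 18753−1 = 18752
i=3: 18752 = 5^(5 + 1) + 5^5 + 2 (b=5); 5→6: 6^(6 + 1) + 6^6 + 2 = 326594; 326594−1 = 326593
i=4: 326593 = 6^(6 + 1) + 6^6 + 1 (b=6); 6→7: 7^(7 + 1) + 7^7 + 1 = 6588345; 6588345−1 = 6588344
i=5: 6588344 = 7^(7 + 1) + 7^7 (b=7); 7→8: 8^(8 + 1) + 8^8 = 150994944; 150994944−1 = 150994943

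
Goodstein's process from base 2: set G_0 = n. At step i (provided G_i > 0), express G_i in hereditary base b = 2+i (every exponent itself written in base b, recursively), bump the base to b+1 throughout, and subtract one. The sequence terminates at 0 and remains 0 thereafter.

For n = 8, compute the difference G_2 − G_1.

8 —HB2→ 2^(2 + 1) —bump→ 3^(3 + 1) = 81 —(−1)→ 80
80 —HB3→ 2·3^3 + 2·3^2 + 2·3 + 2 —bump→ 2·4^4 + 2·4^2 + 2·4 + 2 = 554 —(−1)→ 553

473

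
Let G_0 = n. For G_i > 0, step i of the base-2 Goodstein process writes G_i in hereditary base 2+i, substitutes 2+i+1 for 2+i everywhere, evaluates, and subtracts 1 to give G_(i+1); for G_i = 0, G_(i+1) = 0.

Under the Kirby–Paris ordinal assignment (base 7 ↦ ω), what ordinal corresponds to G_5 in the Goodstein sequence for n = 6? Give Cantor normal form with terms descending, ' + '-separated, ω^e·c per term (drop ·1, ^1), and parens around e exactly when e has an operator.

ω^5·5 + ω^4·5 + ω^3·5 + ω^2·5 + ω·5 + 4

base 2: 6 = 2^2 + 2; at 3: 3^3 + 3 = 30; next = 29
base 3: 29 = 3^3 + 2; at 4: 4^4 + 2 = 258; next = 257
base 4: 257 = 4^4 + 1; at 5: 5^5 + 1 = 3126; next = 3125
base 5: 3125 = 5^5; at 6: 6^6 = 46656; next = 46655
base 6: 46655 = 5·6^5 + 5·6^4 + 5·6^3 + 5·6^2 + 5·6 + 5; at 7: 5·7^5 + 5·7^4 + 5·7^3 + 5·7^2 + 5·7 + 5 = 98040; next = 98039
base 7: 98039 = 5·7^5 + 5·7^4 + 5·7^3 + 5·7^2 + 5·7 + 4; at 8: 5·8^5 + 5·8^4 + 5·8^3 + 5·8^2 + 5·8 + 4 = 187244; next = 187243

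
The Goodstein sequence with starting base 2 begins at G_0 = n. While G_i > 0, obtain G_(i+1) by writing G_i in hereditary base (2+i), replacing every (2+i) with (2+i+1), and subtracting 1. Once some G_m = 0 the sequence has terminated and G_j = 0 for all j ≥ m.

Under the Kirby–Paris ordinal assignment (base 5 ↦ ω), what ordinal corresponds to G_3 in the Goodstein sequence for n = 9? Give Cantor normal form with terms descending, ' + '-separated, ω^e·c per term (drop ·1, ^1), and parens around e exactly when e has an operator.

step 0: 9 = 2^(2 + 1) + 1; sub 3 for 2: 3^(3 + 1) + 1; = 82; G_1 = 82−1 = 81
step 1: 81 = 3^(3 + 1); sub 4 for 3: 4^(4 + 1); = 1024; G_2 = 1024−1 = 1023
step 2: 1023 = 3·4^4 + 3·4^3 + 3·4^2 + 3·4 + 3; sub 5 for 4: 3·5^5 + 3·5^3 + 3·5^2 + 3·5 + 3; = 9843; G_3 = 9843−1 = 9842
step 3: 9842 = 3·5^5 + 3·5^3 + 3·5^2 + 3·5 + 2; sub 6 for 5: 3·6^6 + 3·6^3 + 3·6^2 + 3·6 + 2; = 140744; G_4 = 140744−1 = 140743

ω^ω·3 + ω^3·3 + ω^2·3 + ω·3 + 2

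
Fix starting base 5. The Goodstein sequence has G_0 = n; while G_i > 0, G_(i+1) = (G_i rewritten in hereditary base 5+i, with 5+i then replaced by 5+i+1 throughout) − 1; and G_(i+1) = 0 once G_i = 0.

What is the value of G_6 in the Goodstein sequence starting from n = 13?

i=0: 13 = 2·5 + 3 (b=5); 5→6: 2·6 + 3 = 15; 15−1 = 14
i=1: 14 = 2·6 + 2 (b=6); 6→7: 2·7 + 2 = 16; 16−1 = 15
i=2: 15 = 2·7 + 1 (b=7); 7→8: 2·8 + 1 = 17; 17−1 = 16
i=3: 16 = 2·8 (b=8); 8→9: 2·9 = 18; 18−1 = 17
i=4: 17 = 9 + 8 (b=9); 9→10: 10 + 8 = 18; 18−1 = 17
i=5: 17 = 10 + 7 (b=10); 10→11: 11 + 7 = 18; 18−1 = 17
i=6: 17 = 11 + 6 (b=11); 11→12: 12 + 6 = 18; 18−1 = 17

17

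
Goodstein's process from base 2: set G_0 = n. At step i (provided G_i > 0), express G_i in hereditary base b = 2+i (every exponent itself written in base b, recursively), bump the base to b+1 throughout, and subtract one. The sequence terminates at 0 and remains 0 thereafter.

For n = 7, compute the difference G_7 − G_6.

20888664

i=0: 7 = 2^2 + 2 + 1 (b=2); 2→3: 3^3 + 3 + 1 = 31; 31−1 = 30
i=1: 30 = 3^3 + 3 (b=3); 3→4: 4^4 + 4 = 260; 260−1 = 259
i=2: 259 = 4^4 + 3 (b=4); 4→5: 5^5 + 3 = 3128; 3128−1 = 3127
i=3: 3127 = 5^5 + 2 (b=5); 5→6: 6^6 + 2 = 46658; 46658−1 = 46657
i=4: 46657 = 6^6 + 1 (b=6); 6→7: 7^7 + 1 = 823544; 823544−1 = 823543
i=5: 823543 = 7^7 (b=7); 7→8: 8^8 = 16777216; 16777216−1 = 16777215
i=6: 16777215 = 7·8^7 + 7·8^6 + 7·8^5 + 7·8^4 + 7·8^3 + 7·8^2 + 7·8 + 7 (b=8); 8→9: 7·9^7 + 7·9^6 + 7·9^5 + 7·9^4 + 7·9^3 + 7·9^2 + 7·9 + 7 = 37665880; 37665880−1 = 37665879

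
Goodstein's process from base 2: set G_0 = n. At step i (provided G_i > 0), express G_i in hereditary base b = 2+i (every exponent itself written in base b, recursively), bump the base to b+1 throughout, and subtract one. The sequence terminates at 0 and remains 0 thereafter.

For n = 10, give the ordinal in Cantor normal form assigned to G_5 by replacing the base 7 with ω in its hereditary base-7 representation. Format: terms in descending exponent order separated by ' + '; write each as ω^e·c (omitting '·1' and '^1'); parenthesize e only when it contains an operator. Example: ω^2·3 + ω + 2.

base 2: 10 = 2^(2 + 1) + 2; at 3: 3^(3 + 1) + 3 = 84; next = 83
base 3: 83 = 3^(3 + 1) + 2; at 4: 4^(4 + 1) + 2 = 1026; next = 1025
base 4: 1025 = 4^(4 + 1) + 1; at 5: 5^(5 + 1) + 1 = 15626; next = 15625
base 5: 15625 = 5^(5 + 1); at 6: 6^(6 + 1) = 279936; next = 279935
base 6: 279935 = 5·6^6 + 5·6^5 + 5·6^4 + 5·6^3 + 5·6^2 + 5·6 + 5; at 7: 5·7^7 + 5·7^5 + 5·7^4 + 5·7^3 + 5·7^2 + 5·7 + 5 = 4215755; next = 4215754
base 7: 4215754 = 5·7^7 + 5·7^5 + 5·7^4 + 5·7^3 + 5·7^2 + 5·7 + 4; at 8: 5·8^8 + 5·8^5 + 5·8^4 + 5·8^3 + 5·8^2 + 5·8 + 4 = 84073324; next = 84073323

ω^ω·5 + ω^5·5 + ω^4·5 + ω^3·5 + ω^2·5 + ω·5 + 4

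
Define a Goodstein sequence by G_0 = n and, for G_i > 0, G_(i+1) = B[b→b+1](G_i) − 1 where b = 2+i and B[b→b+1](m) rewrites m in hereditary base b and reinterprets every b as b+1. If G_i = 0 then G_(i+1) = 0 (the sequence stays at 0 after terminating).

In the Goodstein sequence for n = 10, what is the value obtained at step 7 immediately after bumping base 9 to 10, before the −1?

50000555552

[0] 10 ≡ 2^(2 + 1) + 2 (base 2). Lift 3: 84. −1: 83.
[1] 83 ≡ 3^(3 + 1) + 2 (base 3). Lift 4: 1026. −1: 1025.
[2] 1025 ≡ 4^(4 + 1) + 1 (base 4). Lift 5: 15626. −1: 15625.
[3] 15625 ≡ 5^(5 + 1) (base 5). Lift 6: 279936. −1: 279935.
[4] 279935 ≡ 5·6^6 + 5·6^5 + 5·6^4 + 5·6^3 + 5·6^2 + 5·6 + 5 (base 6). Lift 7: 4215755. −1: 4215754.
[5] 4215754 ≡ 5·7^7 + 5·7^5 + 5·7^4 + 5·7^3 + 5·7^2 + 5·7 + 4 (base 7). Lift 8: 84073324. −1: 84073323.
[6] 84073323 ≡ 5·8^8 + 5·8^5 + 5·8^4 + 5·8^3 + 5·8^2 + 5·8 + 3 (base 8). Lift 9: 1937434593. −1: 1937434592.
[7] 1937434592 ≡ 5·9^9 + 5·9^5 + 5·9^4 + 5·9^3 + 5·9^2 + 5·9 + 2 (base 9). Lift 10: 50000555552. −1: 50000555551.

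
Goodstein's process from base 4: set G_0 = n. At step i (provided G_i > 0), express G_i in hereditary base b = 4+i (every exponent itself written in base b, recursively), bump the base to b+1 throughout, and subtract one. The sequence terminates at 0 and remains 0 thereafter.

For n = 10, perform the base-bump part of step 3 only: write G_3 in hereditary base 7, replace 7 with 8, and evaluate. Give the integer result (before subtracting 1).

10 —HB4→ 2·4 + 2 —bump→ 2·5 + 2 = 12 —(−1)→ 11
11 —HB5→ 2·5 + 1 —bump→ 2·6 + 1 = 13 —(−1)→ 12
12 —HB6→ 2·6 —bump→ 2·7 = 14 —(−1)→ 13
13 —HB7→ 7 + 6 —bump→ 8 + 6 = 14 —(−1)→ 13

14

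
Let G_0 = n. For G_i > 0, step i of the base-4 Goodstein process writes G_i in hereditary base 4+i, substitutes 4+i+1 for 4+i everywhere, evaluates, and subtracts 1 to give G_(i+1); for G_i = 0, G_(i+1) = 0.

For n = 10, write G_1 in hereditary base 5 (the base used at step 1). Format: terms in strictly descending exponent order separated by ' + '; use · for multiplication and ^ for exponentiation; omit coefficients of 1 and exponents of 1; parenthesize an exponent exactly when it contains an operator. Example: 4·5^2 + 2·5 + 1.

2·5 + 1

i=0: 10 = 2·4 + 2 (b=4); 4→5: 2·5 + 2 = 12; 12−1 = 11
i=1: 11 = 2·5 + 1 (b=5); 5→6: 2·6 + 1 = 13; 13−1 = 12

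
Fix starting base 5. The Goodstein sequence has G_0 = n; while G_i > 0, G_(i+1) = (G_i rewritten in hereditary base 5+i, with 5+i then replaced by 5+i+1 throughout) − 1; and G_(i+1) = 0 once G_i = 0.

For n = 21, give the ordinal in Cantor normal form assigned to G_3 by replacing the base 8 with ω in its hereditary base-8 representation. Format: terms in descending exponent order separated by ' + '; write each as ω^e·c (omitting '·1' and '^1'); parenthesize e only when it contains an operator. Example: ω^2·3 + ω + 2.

21 —HB5→ 4·5 + 1 —bump→ 4·6 + 1 = 25 —(−1)→ 24
24 —HB6→ 4·6 —bump→ 4·7 = 28 —(−1)→ 27
27 —HB7→ 3·7 + 6 —bump→ 3·8 + 6 = 30 —(−1)→ 29
29 —HB8→ 3·8 + 5 —bump→ 3·9 + 5 = 32 —(−1)→ 31

ω·3 + 5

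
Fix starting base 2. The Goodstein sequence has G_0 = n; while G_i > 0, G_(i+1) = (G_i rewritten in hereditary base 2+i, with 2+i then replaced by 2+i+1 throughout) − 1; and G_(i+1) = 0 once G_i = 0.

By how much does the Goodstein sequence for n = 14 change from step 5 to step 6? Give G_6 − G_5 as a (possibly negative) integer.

128542131

14 —HB2→ 2^(2 + 1) + 2^2 + 2 —bump→ 3^(3 + 1) + 3^3 + 3 = 111 —(−1)→ 110
110 —HB3→ 3^(3 + 1) + 3^3 + 2 —bump→ 4^(4 + 1) + 4^4 + 2 = 1282 —(−1)→ 1281
1281 —HB4→ 4^(4 + 1) + 4^4 + 1 —bump→ 5^(5 + 1) + 5^5 + 1 = 18751 —(−1)→ 18750
18750 —HB5→ 5^(5 + 1) + 5^5 —bump→ 6^(6 + 1) + 6^6 = 326592 —(−1)→ 326591
326591 —HB6→ 6^(6 + 1) + 5·6^5 + 5·6^4 + 5·6^3 + 5·6^2 + 5·6 + 5 —bump→ 7^(7 + 1) + 5·7^5 + 5·7^4 + 5·7^3 + 5·7^2 + 5·7 + 5 = 5862841 —(−1)→ 5862840
5862840 —HB7→ 7^(7 + 1) + 5·7^5 + 5·7^4 + 5·7^3 + 5·7^2 + 5·7 + 4 —bump→ 8^(8 + 1) + 5·8^5 + 5·8^4 + 5·8^3 + 5·8^2 + 5·8 + 4 = 134404972 —(−1)→ 134404971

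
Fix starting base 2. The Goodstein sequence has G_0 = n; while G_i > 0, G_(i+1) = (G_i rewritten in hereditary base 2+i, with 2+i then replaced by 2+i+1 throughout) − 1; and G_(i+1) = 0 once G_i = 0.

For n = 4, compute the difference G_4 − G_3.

23

[0] 4 ≡ 2^2 (base 2). Lift 3: 27. −1: 26.
[1] 26 ≡ 2·3^2 + 2·3 + 2 (base 3). Lift 4: 42. −1: 41.
[2] 41 ≡ 2·4^2 + 2·4 + 1 (base 4). Lift 5: 61. −1: 60.
[3] 60 ≡ 2·5^2 + 2·5 (base 5). Lift 6: 84. −1: 83.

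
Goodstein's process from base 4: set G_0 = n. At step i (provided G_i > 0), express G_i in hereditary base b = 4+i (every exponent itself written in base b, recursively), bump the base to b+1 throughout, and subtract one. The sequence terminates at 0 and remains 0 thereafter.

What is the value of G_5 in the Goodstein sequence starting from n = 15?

24

G_0=15  [base 4] 3·4 + 3  →[4↦5]→  3·5 + 3 = 18  −1 ⇒ G_1=17
G_1=17  [base 5] 3·5 + 2  →[5↦6]→  3·6 + 2 = 20  −1 ⇒ G_2=19
G_2=19  [base 6] 3·6 + 1  →[6↦7]→  3·7 + 1 = 22  −1 ⇒ G_3=21
G_3=21  [base 7] 3·7  →[7↦8]→  3·8 = 24  −1 ⇒ G_4=23
G_4=23  [base 8] 2·8 + 7  →[8↦9]→  2·9 + 7 = 25  −1 ⇒ G_5=24
G_5=24  [base 9] 2·9 + 6  →[9↦10]→  2·10 + 6 = 26  −1 ⇒ G_6=25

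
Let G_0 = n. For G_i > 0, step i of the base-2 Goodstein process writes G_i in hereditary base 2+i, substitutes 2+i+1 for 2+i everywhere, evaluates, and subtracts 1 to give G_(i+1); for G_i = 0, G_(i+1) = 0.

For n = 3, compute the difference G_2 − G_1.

0

3 —HB2→ 2 + 1 —bump→ 3 + 1 = 4 —(−1)→ 3
3 —HB3→ 3 —bump→ 4 = 4 —(−1)→ 3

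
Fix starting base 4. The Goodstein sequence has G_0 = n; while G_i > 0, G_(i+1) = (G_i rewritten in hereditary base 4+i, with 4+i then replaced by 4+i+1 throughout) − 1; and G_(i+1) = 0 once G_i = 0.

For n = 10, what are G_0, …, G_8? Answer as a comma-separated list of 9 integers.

[0] 10 ≡ 2·4 + 2 (base 4). Lift 5: 12. −1: 11.
[1] 11 ≡ 2·5 + 1 (base 5). Lift 6: 13. −1: 12.
[2] 12 ≡ 2·6 (base 6). Lift 7: 14. −1: 13.
[3] 13 ≡ 7 + 6 (base 7). Lift 8: 14. −1: 13.
[4] 13 ≡ 8 + 5 (base 8). Lift 9: 14. −1: 13.
[5] 13 ≡ 9 + 4 (base 9). Lift 10: 14. −1: 13.
[6] 13 ≡ 10 + 3 (base 10). Lift 11: 14. −1: 13.
[7] 13 ≡ 11 + 2 (base 11). Lift 12: 14. −1: 13.

10, 11, 12, 13, 13, 13, 13, 13, 13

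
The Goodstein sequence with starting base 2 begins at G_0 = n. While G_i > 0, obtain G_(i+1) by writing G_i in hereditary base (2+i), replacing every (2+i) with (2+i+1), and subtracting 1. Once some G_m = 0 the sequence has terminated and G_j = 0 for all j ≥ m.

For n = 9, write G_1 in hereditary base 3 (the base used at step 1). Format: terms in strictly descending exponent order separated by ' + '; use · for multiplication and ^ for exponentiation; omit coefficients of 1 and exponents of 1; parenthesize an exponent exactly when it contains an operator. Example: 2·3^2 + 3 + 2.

3^(3 + 1)

step 0: 9 = 2^(2 + 1) + 1; sub 3 for 2: 3^(3 + 1) + 1; = 82; G_1 = 82−1 = 81
step 1: 81 = 3^(3 + 1); sub 4 for 3: 4^(4 + 1); = 1024; G_2 = 1024−1 = 1023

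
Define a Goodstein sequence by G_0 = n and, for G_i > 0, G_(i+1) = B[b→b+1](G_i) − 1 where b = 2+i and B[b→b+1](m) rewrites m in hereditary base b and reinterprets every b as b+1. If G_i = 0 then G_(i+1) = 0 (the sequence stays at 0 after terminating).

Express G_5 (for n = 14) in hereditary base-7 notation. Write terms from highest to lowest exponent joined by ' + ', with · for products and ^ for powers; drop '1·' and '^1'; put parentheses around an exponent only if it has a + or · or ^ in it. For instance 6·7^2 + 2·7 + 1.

base 2: 14 = 2^(2 + 1) + 2^2 + 2; at 3: 3^(3 + 1) + 3^3 + 3 = 111; next = 110
base 3: 110 = 3^(3 + 1) + 3^3 + 2; at 4: 4^(4 + 1) + 4^4 + 2 = 1282; next = 1281
base 4: 1281 = 4^(4 + 1) + 4^4 + 1; at 5: 5^(5 + 1) + 5^5 + 1 = 18751; next = 18750
base 5: 18750 = 5^(5 + 1) + 5^5; at 6: 6^(6 + 1) + 6^6 = 326592; next = 326591
base 6: 326591 = 6^(6 + 1) + 5·6^5 + 5·6^4 + 5·6^3 + 5·6^2 + 5·6 + 5; at 7: 7^(7 + 1) + 5·7^5 + 5·7^4 + 5·7^3 + 5·7^2 + 5·7 + 5 = 5862841; next = 5862840
base 7: 5862840 = 7^(7 + 1) + 5·7^5 + 5·7^4 + 5·7^3 + 5·7^2 + 5·7 + 4; at 8: 8^(8 + 1) + 5·8^5 + 5·8^4 + 5·8^3 + 5·8^2 + 5·8 + 4 = 134404972; next = 134404971

7^(7 + 1) + 5·7^5 + 5·7^4 + 5·7^3 + 5·7^2 + 5·7 + 4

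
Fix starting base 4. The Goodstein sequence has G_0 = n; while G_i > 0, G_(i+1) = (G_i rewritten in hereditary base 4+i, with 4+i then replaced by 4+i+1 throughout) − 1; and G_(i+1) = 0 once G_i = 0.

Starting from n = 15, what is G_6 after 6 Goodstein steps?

i=0: 15 = 3·4 + 3 (b=4); 4→5: 3·5 + 3 = 18; 18−1 = 17
i=1: 17 = 3·5 + 2 (b=5); 5→6: 3·6 + 2 = 20; 20−1 = 19
i=2: 19 = 3·6 + 1 (b=6); 6→7: 3·7 + 1 = 22; 22−1 = 21
i=3: 21 = 3·7 (b=7); 7→8: 3·8 = 24; 24−1 = 23
i=4: 23 = 2·8 + 7 (b=8); 8→9: 2·9 + 7 = 25; 25−1 = 24
i=5: 24 = 2·9 + 6 (b=9); 9→10: 2·10 + 6 = 26; 26−1 = 25
i=6: 25 = 2·10 + 5 (b=10); 10→11: 2·11 + 5 = 27; 27−1 = 26

25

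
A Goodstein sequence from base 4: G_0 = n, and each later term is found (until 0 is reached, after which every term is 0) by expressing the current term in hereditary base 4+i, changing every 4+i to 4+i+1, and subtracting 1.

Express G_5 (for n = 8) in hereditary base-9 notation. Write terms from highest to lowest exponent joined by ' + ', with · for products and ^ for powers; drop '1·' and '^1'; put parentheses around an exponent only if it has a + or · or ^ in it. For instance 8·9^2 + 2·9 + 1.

i=0: 8 = 2·4 (b=4); 4→5: 2·5 = 10; 10−1 = 9
i=1: 9 = 5 + 4 (b=5); 5→6: 6 + 4 = 10; 10−1 = 9
i=2: 9 = 6 + 3 (b=6); 6→7: 7 + 3 = 10; 10−1 = 9
i=3: 9 = 7 + 2 (b=7); 7→8: 8 + 2 = 10; 10−1 = 9
i=4: 9 = 8 + 1 (b=8); 8→9: 9 + 1 = 10; 10−1 = 9
i=5: 9 = 9 (b=9); 9→10: 10 = 10; 10−1 = 9

9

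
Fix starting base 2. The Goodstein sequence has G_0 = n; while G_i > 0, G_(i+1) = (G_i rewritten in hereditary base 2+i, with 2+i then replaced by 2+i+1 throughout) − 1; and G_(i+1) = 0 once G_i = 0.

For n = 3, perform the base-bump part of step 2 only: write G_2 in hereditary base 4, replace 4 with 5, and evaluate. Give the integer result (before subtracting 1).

i=0: 3 = 2 + 1 (b=2); 2→3: 3 + 1 = 4; 4−1 = 3
i=1: 3 = 3 (b=3); 3→4: 4 = 4; 4−1 = 3
i=2: 3 = 3 (b=4); 4→5: 3 = 3; 3−1 = 2

3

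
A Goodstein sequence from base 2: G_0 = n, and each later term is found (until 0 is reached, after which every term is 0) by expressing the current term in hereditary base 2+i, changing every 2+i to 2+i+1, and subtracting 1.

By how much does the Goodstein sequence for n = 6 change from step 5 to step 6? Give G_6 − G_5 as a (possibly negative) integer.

89204

G_0=6  [base 2] 2^2 + 2  →[2↦3]→  3^3 + 3 = 30  −1 ⇒ G_1=29
G_1=29  [base 3] 3^3 + 2  →[3↦4]→  4^4 + 2 = 258  −1 ⇒ G_2=257
G_2=257  [base 4] 4^4 + 1  →[4↦5]→  5^5 + 1 = 3126  −1 ⇒ G_3=3125
G_3=3125  [base 5] 5^5  →[5↦6]→  6^6 = 46656  −1 ⇒ G_4=46655
G_4=46655  [base 6] 5·6^5 + 5·6^4 + 5·6^3 + 5·6^2 + 5·6 + 5  →[6↦7]→  5·7^5 + 5·7^4 + 5·7^3 + 5·7^2 + 5·7 + 5 = 98040  −1 ⇒ G_5=98039
G_5=98039  [base 7] 5·7^5 + 5·7^4 + 5·7^3 + 5·7^2 + 5·7 + 4  →[7↦8]→  5·8^5 + 5·8^4 + 5·8^3 + 5·8^2 + 5·8 + 4 = 187244  −1 ⇒ G_6=187243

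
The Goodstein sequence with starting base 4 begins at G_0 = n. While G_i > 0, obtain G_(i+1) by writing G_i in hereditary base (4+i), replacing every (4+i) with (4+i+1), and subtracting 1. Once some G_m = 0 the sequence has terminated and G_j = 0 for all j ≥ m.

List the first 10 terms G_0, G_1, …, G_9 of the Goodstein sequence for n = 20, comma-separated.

step 0: 20 = 4^2 + 4; sub 5 for 4: 5^2 + 5; = 30; G_1 = 30−1 = 29
step 1: 29 = 5^2 + 4; sub 6 for 5: 6^2 + 4; = 40; G_2 = 40−1 = 39
step 2: 39 = 6^2 + 3; sub 7 for 6: 7^2 + 3; = 52; G_3 = 52−1 = 51
step 3: 51 = 7^2 + 2; sub 8 for 7: 8^2 + 2; = 66; G_4 = 66−1 = 65
step 4: 65 = 8^2 + 1; sub 9 for 8: 9^2 + 1; = 82; G_5 = 82−1 = 81
step 5: 81 = 9^2; sub 10 for 9: 10^2; = 100; G_6 = 100−1 = 99
step 6: 99 = 9·10 + 9; sub 11 for 10: 9·11 + 9; = 108; G_7 = 108−1 = 107
step 7: 107 = 9·11 + 8; sub 12 for 11: 9·12 + 8; = 116; G_8 = 116−1 = 115
step 8: 115 = 9·12 + 7; sub 13 for 12: 9·13 + 7; = 124; G_9 = 124−1 = 123

20, 29, 39, 51, 65, 81, 99, 107, 115, 123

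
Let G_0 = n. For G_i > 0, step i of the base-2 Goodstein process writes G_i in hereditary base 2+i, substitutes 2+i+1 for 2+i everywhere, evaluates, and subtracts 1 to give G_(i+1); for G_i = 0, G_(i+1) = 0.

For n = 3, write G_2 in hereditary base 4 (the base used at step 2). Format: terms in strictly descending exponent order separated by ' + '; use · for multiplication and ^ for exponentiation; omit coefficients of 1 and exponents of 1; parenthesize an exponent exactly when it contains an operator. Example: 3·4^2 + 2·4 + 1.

3 —HB2→ 2 + 1 —bump→ 3 + 1 = 4 —(−1)→ 3
3 —HB3→ 3 —bump→ 4 = 4 —(−1)→ 3

3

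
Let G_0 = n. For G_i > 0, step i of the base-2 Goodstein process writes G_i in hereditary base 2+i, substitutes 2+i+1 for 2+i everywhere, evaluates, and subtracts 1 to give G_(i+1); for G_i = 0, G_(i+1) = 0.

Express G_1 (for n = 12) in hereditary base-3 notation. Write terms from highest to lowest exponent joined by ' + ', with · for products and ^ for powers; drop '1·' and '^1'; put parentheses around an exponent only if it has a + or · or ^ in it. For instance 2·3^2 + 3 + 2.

3^(3 + 1) + 2·3^2 + 2·3 + 2

12 —HB2→ 2^(2 + 1) + 2^2 —bump→ 3^(3 + 1) + 3^3 = 108 —(−1)→ 107
107 —HB3→ 3^(3 + 1) + 2·3^2 + 2·3 + 2 —bump→ 4^(4 + 1) + 2·4^2 + 2·4 + 2 = 1066 —(−1)→ 1065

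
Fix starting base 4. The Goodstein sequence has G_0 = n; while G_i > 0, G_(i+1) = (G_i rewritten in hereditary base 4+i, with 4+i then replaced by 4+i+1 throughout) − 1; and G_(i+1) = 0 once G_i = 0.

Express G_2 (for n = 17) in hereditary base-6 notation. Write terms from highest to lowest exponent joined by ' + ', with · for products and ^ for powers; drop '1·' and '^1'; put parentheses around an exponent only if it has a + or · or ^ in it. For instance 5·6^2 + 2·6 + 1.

[0] 17 ≡ 4^2 + 1 (base 4). Lift 5: 26. −1: 25.
[1] 25 ≡ 5^2 (base 5). Lift 6: 36. −1: 35.
[2] 35 ≡ 5·6 + 5 (base 6). Lift 7: 40. −1: 39.

5·6 + 5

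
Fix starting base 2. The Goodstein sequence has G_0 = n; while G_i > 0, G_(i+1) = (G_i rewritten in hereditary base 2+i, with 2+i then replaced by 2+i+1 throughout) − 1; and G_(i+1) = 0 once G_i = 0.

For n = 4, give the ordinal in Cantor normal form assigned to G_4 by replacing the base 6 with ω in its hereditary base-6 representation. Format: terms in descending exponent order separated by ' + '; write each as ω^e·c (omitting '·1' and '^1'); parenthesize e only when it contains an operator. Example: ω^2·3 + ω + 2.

[0] 4 ≡ 2^2 (base 2). Lift 3: 27. −1: 26.
[1] 26 ≡ 2·3^2 + 2·3 + 2 (base 3). Lift 4: 42. −1: 41.
[2] 41 ≡ 2·4^2 + 2·4 + 1 (base 4). Lift 5: 61. −1: 60.
[3] 60 ≡ 2·5^2 + 2·5 (base 5). Lift 6: 84. −1: 83.
[4] 83 ≡ 2·6^2 + 6 + 5 (base 6). Lift 7: 110. −1: 109.

ω^2·2 + ω + 5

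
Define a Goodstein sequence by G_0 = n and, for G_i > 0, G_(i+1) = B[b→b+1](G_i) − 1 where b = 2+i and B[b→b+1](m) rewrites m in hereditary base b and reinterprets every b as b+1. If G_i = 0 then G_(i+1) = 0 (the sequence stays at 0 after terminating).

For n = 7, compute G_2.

259

step 0: 7 = 2^2 + 2 + 1; sub 3 for 2: 3^3 + 3 + 1; = 31; G_1 = 31−1 = 30
step 1: 30 = 3^3 + 3; sub 4 for 3: 4^4 + 4; = 260; G_2 = 260−1 = 259
step 2: 259 = 4^4 + 3; sub 5 for 4: 5^5 + 3; = 3128; G_3 = 3128−1 = 3127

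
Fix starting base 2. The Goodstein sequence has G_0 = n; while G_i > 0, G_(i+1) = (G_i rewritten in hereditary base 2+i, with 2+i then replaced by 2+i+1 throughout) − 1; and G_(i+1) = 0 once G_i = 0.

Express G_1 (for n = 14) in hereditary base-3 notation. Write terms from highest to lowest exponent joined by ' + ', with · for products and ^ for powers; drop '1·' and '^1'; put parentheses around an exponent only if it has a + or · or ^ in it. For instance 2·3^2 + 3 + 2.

3^(3 + 1) + 3^3 + 2

14 —HB2→ 2^(2 + 1) + 2^2 + 2 —bump→ 3^(3 + 1) + 3^3 + 3 = 111 —(−1)→ 110
110 —HB3→ 3^(3 + 1) + 3^3 + 2 —bump→ 4^(4 + 1) + 4^4 + 2 = 1282 —(−1)→ 1281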